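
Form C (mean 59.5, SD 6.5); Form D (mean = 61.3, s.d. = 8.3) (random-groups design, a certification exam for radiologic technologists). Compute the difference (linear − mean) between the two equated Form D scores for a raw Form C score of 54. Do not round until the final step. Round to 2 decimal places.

Mean-equated: 54 + (61.3 − 59.5) = 55.80
Linear-equated: (8.3/6.5)(54 − 59.5) + 61.3 = 54.277
Difference = 54.277 − 55.80 = -1.52

-1.52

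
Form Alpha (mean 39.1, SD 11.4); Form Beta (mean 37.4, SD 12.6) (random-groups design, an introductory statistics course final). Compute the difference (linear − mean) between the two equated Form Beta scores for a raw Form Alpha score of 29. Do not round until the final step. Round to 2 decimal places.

-1.06

Mean-equated: 29 + (37.4 − 39.1) = 27.30
Linear-equated: (12.6/11.4)(29 − 39.1) + 37.4 = 26.237
Difference = 26.237 − 27.30 = -1.06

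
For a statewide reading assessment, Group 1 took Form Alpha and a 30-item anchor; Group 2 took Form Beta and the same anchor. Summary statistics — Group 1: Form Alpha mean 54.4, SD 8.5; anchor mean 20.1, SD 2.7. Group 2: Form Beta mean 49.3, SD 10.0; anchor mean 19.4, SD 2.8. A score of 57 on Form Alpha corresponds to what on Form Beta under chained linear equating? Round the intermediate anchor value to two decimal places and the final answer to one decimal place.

Form Alpha → anchor (Group 1): v = (2.7/8.5)(57 − 54.4) + 20.1 = 20.93
anchor → Form Beta (Group 2): y = (10.0/2.8)(20.93 − 19.4) + 49.3 = 54.8

54.8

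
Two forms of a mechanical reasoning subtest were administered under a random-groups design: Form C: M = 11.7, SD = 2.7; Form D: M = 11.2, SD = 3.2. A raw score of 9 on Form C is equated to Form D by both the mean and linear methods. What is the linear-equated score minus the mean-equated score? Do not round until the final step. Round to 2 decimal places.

Mean-equated: 9 + (11.2 − 11.7) = 8.50
Linear-equated: (3.2/2.7)(9 − 11.7) + 11.2 = 8.000
Difference = 8.000 − 8.50 = -0.50

-0.50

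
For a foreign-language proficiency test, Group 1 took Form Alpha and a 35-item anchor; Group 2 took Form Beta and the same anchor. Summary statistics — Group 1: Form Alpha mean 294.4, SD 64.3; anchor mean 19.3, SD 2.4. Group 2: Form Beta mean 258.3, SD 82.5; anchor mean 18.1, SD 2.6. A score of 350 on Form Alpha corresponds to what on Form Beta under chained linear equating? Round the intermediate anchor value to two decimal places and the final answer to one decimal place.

Form Alpha → anchor (Group 1): v = (2.4/64.3)(350 − 294.4) + 19.3 = 21.38
anchor → Form Beta (Group 2): y = (82.5/2.6)(21.38 − 18.1) + 258.3 = 362.4

362.4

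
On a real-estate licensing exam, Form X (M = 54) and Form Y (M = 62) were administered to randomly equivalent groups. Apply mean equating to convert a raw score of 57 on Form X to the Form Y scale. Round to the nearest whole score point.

65

Mean equating: y = x + (M_Y − M_X) = 57 + (62 − 54) = 65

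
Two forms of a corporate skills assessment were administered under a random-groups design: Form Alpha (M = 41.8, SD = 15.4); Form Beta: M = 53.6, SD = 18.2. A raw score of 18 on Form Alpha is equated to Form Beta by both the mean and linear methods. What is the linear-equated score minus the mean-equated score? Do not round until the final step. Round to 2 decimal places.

-4.33

Mean-equated: 18 + (53.6 − 41.8) = 29.80
Linear-equated: (18.2/15.4)(18 − 41.8) + 53.6 = 25.473
Difference = 25.473 − 29.80 = -4.33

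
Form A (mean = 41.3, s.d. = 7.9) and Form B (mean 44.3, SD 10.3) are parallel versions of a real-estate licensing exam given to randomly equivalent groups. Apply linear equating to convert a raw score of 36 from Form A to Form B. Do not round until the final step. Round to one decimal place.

37.4

Linear equating: y = (SD_Y/SD_X)(x − M_X) + M_Y
y = (10.3/7.9)(36 − 41.3) + 44.3
y = 1.303797 × -5.3 + 44.3 = -6.9101 + 44.3 = 37.4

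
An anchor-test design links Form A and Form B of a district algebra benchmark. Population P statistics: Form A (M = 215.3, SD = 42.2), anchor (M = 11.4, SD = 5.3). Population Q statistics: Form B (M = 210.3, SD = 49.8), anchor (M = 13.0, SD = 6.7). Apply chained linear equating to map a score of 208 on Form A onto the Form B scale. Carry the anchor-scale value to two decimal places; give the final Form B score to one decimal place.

Form A → anchor (Population P): v = (5.3/42.2)(208 − 215.3) + 11.4 = 10.48
anchor → Form B (Population Q): y = (49.8/6.7)(10.48 − 13.0) + 210.3 = 191.6

191.6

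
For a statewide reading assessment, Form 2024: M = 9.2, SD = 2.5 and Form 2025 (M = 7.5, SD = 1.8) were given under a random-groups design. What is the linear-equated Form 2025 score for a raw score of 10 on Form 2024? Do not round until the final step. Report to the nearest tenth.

Linear equating: y = (SD_Y/SD_X)(x − M_X) + M_Y
y = (1.8/2.5)(10 − 9.2) + 7.5
y = 0.720000 × 0.8 + 7.5 = 0.5760 + 7.5 = 8.1

8.1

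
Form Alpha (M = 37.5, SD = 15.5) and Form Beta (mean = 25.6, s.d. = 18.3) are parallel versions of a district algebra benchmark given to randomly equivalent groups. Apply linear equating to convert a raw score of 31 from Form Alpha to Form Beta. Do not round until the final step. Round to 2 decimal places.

17.93

Linear equating: y = (SD_Y/SD_X)(x − M_X) + M_Y
y = (18.3/15.5)(31 − 37.5) + 25.6
y = 1.180645 × -6.5 + 25.6 = -7.6742 + 25.6 = 17.93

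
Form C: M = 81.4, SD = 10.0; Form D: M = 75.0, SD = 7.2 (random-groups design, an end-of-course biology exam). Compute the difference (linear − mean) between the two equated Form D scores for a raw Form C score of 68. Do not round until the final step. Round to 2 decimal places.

3.75

Mean-equated: 68 + (75.0 − 81.4) = 61.60
Linear-equated: (7.2/10.0)(68 − 81.4) + 75.0 = 65.352
Difference = 65.352 − 61.60 = 3.75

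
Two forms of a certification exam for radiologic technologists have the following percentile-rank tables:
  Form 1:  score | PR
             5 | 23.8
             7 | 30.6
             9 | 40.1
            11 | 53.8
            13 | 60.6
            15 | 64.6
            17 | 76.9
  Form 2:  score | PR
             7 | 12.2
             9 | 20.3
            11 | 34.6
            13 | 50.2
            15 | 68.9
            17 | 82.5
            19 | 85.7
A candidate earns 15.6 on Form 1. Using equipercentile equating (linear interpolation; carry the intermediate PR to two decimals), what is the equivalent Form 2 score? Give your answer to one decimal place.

14.9

PR of 15.6 on Form 1: 64.6 + (15.6 − 15)/(17 − 15) × (76.9 − 64.6) = 68.29
On Form 2, PR 68.29 falls between score 13 (PR 50.2) and 15 (PR 68.9).
Interpolate: 13 + (68.29 − 50.2)/(68.9 − 50.2) × (15 − 13) = 14.9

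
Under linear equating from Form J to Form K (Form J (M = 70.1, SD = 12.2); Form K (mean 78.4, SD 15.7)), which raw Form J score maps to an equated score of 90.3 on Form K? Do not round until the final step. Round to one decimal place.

Invert y = (SD_Y/SD_X)(x − M_X) + M_Y:
x = (SD_X/SD_Y)(y − M_Y) + M_X = (12.2/15.7)(90.3 − 78.4) + 70.1
x = 0.777070 × 11.900 + 70.1 = 79.3

79.3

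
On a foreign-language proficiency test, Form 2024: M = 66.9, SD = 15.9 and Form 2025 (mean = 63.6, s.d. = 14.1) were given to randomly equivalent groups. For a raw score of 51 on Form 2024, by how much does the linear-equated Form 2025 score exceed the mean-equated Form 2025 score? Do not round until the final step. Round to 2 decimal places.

Mean-equated: 51 + (63.6 − 66.9) = 47.70
Linear-equated: (14.1/15.9)(51 − 66.9) + 63.6 = 49.500
Difference = 49.500 − 47.70 = 1.80

1.80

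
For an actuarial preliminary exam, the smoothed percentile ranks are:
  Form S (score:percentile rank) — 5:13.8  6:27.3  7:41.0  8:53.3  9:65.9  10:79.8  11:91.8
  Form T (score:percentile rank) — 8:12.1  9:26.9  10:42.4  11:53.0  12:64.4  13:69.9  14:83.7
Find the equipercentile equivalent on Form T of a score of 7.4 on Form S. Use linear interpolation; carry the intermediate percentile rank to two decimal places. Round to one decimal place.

PR of 7.4 on Form S: 41.0 + (7.4 − 7)/(8 − 7) × (53.3 − 41.0) = 45.92
On Form T, PR 45.92 falls between score 10 (PR 42.4) and 11 (PR 53.0).
Interpolate: 10 + (45.92 − 42.4)/(53.0 − 42.4) × (11 − 10) = 10.3

10.3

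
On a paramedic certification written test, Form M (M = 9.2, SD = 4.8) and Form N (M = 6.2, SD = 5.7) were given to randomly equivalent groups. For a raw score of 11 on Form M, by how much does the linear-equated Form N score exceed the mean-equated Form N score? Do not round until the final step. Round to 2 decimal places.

Mean-equated: 11 + (6.2 − 9.2) = 8.00
Linear-equated: (5.7/4.8)(11 − 9.2) + 6.2 = 8.338
Difference = 8.338 − 8.00 = 0.34

0.34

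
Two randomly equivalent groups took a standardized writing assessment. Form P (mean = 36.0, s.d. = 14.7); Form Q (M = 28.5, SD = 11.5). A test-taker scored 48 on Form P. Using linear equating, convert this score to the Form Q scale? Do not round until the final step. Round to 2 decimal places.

Linear equating: y = (SD_Y/SD_X)(x − M_X) + M_Y
y = (11.5/14.7)(48 − 36.0) + 28.5
y = 0.782313 × 12.0 + 28.5 = 9.3878 + 28.5 = 37.89

37.89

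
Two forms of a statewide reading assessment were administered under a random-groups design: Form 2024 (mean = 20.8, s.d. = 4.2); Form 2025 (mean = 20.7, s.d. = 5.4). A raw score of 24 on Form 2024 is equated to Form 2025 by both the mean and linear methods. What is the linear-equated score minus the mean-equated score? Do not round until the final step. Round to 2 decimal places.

0.91

Mean-equated: 24 + (20.7 − 20.8) = 23.90
Linear-equated: (5.4/4.2)(24 − 20.8) + 20.7 = 24.814
Difference = 24.814 − 23.90 = 0.91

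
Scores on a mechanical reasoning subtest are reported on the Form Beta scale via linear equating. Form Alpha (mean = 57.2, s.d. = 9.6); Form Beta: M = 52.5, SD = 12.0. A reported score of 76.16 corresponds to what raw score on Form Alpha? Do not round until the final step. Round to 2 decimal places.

76.13

Invert y = (SD_Y/SD_X)(x − M_X) + M_Y:
x = (SD_X/SD_Y)(y − M_Y) + M_X = (9.6/12.0)(76.16 − 52.5) + 57.2
x = 0.800000 × 23.660 + 57.2 = 76.13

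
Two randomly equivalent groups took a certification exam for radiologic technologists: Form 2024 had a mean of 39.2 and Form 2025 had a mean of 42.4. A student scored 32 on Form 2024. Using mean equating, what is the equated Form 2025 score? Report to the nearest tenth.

Mean equating: y = x + (M_Y − M_X) = 32 + (42.4 − 39.2) = 35.2

35.2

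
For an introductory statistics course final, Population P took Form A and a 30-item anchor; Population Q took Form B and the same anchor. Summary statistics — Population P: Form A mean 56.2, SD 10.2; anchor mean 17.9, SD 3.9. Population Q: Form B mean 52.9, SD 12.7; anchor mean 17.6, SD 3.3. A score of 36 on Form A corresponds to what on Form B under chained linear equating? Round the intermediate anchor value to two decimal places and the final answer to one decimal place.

Form A → anchor (Population P): v = (3.9/10.2)(36 − 56.2) + 17.9 = 10.18
anchor → Form B (Population Q): y = (12.7/3.3)(10.18 − 17.6) + 52.9 = 24.3

24.3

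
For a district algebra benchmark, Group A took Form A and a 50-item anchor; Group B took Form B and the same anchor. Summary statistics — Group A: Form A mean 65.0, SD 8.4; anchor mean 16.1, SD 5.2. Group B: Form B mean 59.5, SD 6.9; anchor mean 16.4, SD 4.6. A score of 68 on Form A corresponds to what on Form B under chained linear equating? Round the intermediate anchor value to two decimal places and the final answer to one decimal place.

61.8

Form A → anchor (Group A): v = (5.2/8.4)(68 − 65.0) + 16.1 = 17.96
anchor → Form B (Group B): y = (6.9/4.6)(17.96 − 16.4) + 59.5 = 61.8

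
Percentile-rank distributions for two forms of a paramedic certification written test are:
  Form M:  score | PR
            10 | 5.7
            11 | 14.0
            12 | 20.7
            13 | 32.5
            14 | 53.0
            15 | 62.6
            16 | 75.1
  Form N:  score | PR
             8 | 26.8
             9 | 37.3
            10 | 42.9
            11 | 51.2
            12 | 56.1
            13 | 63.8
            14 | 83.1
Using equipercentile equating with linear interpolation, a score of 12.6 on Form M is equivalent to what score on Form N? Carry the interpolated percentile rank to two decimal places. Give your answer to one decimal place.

8.1

PR of 12.6 on Form M: 20.7 + (12.6 − 12)/(13 − 12) × (32.5 − 20.7) = 27.78
On Form N, PR 27.78 falls between score 8 (PR 26.8) and 9 (PR 37.3).
Interpolate: 8 + (27.78 − 26.8)/(37.3 − 26.8) × (9 − 8) = 8.1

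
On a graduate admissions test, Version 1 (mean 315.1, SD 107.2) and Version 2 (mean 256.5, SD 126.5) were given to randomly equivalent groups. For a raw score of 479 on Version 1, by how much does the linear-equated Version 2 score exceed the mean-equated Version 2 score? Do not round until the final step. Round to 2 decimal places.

Mean-equated: 479 + (256.5 − 315.1) = 420.40
Linear-equated: (126.5/107.2)(479 − 315.1) + 256.5 = 449.908
Difference = 449.908 − 420.40 = 29.51

29.51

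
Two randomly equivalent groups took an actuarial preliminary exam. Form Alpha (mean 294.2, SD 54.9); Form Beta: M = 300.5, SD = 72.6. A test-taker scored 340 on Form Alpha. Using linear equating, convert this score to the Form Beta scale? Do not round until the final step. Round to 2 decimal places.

361.07

Linear equating: y = (SD_Y/SD_X)(x − M_X) + M_Y
y = (72.6/54.9)(340 − 294.2) + 300.5
y = 1.322404 × 45.8 + 300.5 = 60.5661 + 300.5 = 361.07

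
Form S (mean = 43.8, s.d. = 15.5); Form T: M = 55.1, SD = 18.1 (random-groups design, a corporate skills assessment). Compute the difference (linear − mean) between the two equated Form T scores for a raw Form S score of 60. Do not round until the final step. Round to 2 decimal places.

2.72

Mean-equated: 60 + (55.1 − 43.8) = 71.30
Linear-equated: (18.1/15.5)(60 − 43.8) + 55.1 = 74.017
Difference = 74.017 − 71.30 = 2.72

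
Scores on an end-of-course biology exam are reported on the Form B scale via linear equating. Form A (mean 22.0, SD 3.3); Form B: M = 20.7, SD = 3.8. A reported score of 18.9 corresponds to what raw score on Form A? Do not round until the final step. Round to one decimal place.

20.4

Invert y = (SD_Y/SD_X)(x − M_X) + M_Y:
x = (SD_X/SD_Y)(y − M_Y) + M_X = (3.3/3.8)(18.9 − 20.7) + 22.0
x = 0.868421 × -1.800 + 22.0 = 20.4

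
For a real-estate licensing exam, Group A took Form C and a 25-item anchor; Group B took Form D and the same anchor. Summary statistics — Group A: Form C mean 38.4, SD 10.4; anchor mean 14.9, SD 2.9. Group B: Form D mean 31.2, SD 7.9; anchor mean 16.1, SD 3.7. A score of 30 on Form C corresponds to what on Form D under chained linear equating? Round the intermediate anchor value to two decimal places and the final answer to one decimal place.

23.6

Form C → anchor (Group A): v = (2.9/10.4)(30 − 38.4) + 14.9 = 12.56
anchor → Form D (Group B): y = (7.9/3.7)(12.56 − 16.1) + 31.2 = 23.6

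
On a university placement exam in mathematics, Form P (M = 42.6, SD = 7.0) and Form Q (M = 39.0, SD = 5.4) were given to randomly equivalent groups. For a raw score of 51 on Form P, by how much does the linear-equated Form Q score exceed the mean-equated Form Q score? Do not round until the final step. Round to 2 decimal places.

Mean-equated: 51 + (39.0 − 42.6) = 47.40
Linear-equated: (5.4/7.0)(51 − 42.6) + 39.0 = 45.480
Difference = 45.480 − 47.40 = -1.92

-1.92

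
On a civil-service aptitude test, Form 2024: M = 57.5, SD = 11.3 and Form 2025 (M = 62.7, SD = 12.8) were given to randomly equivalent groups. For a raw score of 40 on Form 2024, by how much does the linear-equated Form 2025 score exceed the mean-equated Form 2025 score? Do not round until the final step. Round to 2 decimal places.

-2.32

Mean-equated: 40 + (62.7 − 57.5) = 45.20
Linear-equated: (12.8/11.3)(40 − 57.5) + 62.7 = 42.877
Difference = 42.877 − 45.20 = -2.32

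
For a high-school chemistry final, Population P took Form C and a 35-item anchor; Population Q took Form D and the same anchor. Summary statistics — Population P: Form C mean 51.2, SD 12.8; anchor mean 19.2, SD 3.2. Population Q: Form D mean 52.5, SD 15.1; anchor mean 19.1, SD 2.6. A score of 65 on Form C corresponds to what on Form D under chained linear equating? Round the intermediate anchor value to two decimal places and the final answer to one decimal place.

73.1

Form C → anchor (Population P): v = (3.2/12.8)(65 − 51.2) + 19.2 = 22.65
anchor → Form D (Population Q): y = (15.1/2.6)(22.65 − 19.1) + 52.5 = 73.1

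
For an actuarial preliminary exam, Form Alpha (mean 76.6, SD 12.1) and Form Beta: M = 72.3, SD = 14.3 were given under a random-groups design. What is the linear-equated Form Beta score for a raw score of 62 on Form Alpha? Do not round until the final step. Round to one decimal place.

Linear equating: y = (SD_Y/SD_X)(x − M_X) + M_Y
y = (14.3/12.1)(62 − 76.6) + 72.3
y = 1.181818 × -14.6 + 72.3 = -17.2545 + 72.3 = 55.0

55.0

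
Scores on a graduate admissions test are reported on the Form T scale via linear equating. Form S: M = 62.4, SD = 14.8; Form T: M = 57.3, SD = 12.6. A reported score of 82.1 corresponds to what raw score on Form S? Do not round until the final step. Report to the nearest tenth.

Invert y = (SD_Y/SD_X)(x − M_X) + M_Y:
x = (SD_X/SD_Y)(y − M_Y) + M_X = (14.8/12.6)(82.1 − 57.3) + 62.4
x = 1.174603 × 24.800 + 62.4 = 91.5

91.5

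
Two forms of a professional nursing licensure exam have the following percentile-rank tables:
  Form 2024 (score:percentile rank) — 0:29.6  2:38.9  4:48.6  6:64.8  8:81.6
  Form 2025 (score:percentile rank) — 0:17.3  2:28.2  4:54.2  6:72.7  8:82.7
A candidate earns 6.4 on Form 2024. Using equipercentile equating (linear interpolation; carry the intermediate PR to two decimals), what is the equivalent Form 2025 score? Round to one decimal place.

PR of 6.4 on Form 2024: 64.8 + (6.4 − 6)/(8 − 6) × (81.6 − 64.8) = 68.16
On Form 2025, PR 68.16 falls between score 4 (PR 54.2) and 6 (PR 72.7).
Interpolate: 4 + (68.16 − 54.2)/(72.7 − 54.2) × (6 − 4) = 5.5

5.5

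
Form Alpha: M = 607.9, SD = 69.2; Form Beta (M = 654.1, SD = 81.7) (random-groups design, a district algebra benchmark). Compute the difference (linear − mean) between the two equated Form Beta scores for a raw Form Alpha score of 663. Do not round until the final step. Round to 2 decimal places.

9.95

Mean-equated: 663 + (654.1 − 607.9) = 709.20
Linear-equated: (81.7/69.2)(663 − 607.9) + 654.1 = 719.153
Difference = 719.153 − 709.20 = 9.95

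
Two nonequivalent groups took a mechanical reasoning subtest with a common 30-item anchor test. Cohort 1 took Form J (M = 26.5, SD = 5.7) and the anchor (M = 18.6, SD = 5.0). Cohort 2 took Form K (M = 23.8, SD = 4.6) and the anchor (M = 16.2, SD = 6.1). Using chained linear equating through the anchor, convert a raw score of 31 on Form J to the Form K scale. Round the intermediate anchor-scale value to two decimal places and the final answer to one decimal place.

28.6

Form J → anchor (Cohort 1): v = (5.0/5.7)(31 − 26.5) + 18.6 = 22.55
anchor → Form K (Cohort 2): y = (4.6/6.1)(22.55 − 16.2) + 23.8 = 28.6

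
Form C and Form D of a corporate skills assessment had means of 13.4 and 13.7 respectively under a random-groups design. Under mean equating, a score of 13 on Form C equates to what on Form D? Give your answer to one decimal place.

Mean equating: y = x + (M_Y − M_X) = 13 + (13.7 − 13.4) = 13.3

13.3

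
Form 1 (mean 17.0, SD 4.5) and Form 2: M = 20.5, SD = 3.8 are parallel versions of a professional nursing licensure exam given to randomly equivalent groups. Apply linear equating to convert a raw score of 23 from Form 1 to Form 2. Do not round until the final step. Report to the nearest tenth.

25.6

Linear equating: y = (SD_Y/SD_X)(x − M_X) + M_Y
y = (3.8/4.5)(23 − 17.0) + 20.5
y = 0.844444 × 6.0 + 20.5 = 5.0667 + 20.5 = 25.6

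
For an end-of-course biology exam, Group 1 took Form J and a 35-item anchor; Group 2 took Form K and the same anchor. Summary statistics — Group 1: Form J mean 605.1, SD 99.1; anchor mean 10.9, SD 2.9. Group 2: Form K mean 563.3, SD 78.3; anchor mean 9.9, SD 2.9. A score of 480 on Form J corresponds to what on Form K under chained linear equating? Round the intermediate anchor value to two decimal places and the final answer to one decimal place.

491.5

Form J → anchor (Group 1): v = (2.9/99.1)(480 − 605.1) + 10.9 = 7.24
anchor → Form K (Group 2): y = (78.3/2.9)(7.24 − 9.9) + 563.3 = 491.5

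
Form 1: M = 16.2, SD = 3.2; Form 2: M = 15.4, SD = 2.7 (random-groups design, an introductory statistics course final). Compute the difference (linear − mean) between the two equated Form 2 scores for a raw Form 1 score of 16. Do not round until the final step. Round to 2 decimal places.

Mean-equated: 16 + (15.4 − 16.2) = 15.20
Linear-equated: (2.7/3.2)(16 − 16.2) + 15.4 = 15.231
Difference = 15.231 − 15.20 = 0.03

0.03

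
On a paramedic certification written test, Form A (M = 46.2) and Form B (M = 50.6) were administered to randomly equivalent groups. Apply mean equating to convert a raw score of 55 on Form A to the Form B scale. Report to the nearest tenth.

Mean equating: y = x + (M_Y − M_X) = 55 + (50.6 − 46.2) = 59.4

59.4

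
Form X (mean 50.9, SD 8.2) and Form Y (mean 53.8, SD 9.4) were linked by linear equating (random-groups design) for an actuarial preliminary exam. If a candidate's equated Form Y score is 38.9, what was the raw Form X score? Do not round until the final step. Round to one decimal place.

37.9

Invert y = (SD_Y/SD_X)(x − M_X) + M_Y:
x = (SD_X/SD_Y)(y − M_Y) + M_X = (8.2/9.4)(38.9 − 53.8) + 50.9
x = 0.872340 × -14.900 + 50.9 = 37.9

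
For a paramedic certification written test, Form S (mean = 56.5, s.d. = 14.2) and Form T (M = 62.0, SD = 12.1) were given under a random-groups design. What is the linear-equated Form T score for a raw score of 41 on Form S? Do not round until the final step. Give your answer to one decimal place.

Linear equating: y = (SD_Y/SD_X)(x − M_X) + M_Y
y = (12.1/14.2)(41 − 56.5) + 62.0
y = 0.852113 × -15.5 + 62.0 = -13.2077 + 62.0 = 48.8

48.8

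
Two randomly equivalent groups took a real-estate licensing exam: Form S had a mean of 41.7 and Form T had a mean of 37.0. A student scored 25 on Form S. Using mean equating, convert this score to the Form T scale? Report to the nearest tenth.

20.3

Mean equating: y = x + (M_Y − M_X) = 25 + (37.0 − 41.7) = 20.3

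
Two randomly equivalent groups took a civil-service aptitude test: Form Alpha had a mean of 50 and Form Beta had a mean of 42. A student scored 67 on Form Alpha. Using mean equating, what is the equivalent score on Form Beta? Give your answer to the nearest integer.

59

Mean equating: y = x + (M_Y − M_X) = 67 + (42 − 50) = 59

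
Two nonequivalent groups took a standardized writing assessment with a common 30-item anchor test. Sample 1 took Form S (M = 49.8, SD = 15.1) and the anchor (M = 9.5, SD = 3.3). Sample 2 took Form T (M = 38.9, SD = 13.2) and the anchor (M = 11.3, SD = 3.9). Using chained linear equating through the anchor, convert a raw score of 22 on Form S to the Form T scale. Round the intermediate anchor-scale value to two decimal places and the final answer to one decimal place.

Form S → anchor (Sample 1): v = (3.3/15.1)(22 − 49.8) + 9.5 = 3.42
anchor → Form T (Sample 2): y = (13.2/3.9)(3.42 − 11.3) + 38.9 = 12.2

12.2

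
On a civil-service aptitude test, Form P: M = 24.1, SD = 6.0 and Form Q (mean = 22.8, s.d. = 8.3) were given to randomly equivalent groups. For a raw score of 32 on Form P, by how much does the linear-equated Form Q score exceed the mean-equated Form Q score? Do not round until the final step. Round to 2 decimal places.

3.03

Mean-equated: 32 + (22.8 − 24.1) = 30.70
Linear-equated: (8.3/6.0)(32 − 24.1) + 22.8 = 33.728
Difference = 33.728 − 30.70 = 3.03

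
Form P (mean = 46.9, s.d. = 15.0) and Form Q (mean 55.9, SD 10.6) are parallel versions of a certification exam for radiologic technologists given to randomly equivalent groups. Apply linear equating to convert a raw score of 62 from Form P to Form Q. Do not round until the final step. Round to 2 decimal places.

66.57

Linear equating: y = (SD_Y/SD_X)(x − M_X) + M_Y
y = (10.6/15.0)(62 − 46.9) + 55.9
y = 0.706667 × 15.1 + 55.9 = 10.6707 + 55.9 = 66.57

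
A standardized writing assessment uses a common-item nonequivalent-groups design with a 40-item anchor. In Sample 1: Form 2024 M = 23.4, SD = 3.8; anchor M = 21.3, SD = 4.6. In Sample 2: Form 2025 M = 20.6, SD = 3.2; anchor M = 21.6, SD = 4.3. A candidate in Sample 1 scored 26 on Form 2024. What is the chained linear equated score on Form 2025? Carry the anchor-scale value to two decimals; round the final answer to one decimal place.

Form 2024 → anchor (Sample 1): v = (4.6/3.8)(26 − 23.4) + 21.3 = 24.45
anchor → Form 2025 (Sample 2): y = (3.2/4.3)(24.45 − 21.6) + 20.6 = 22.7

22.7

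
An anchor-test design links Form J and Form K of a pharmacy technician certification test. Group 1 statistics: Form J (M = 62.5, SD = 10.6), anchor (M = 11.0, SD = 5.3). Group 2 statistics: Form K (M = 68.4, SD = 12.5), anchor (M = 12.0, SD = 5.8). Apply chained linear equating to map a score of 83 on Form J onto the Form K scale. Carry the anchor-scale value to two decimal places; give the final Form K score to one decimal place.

88.3

Form J → anchor (Group 1): v = (5.3/10.6)(83 − 62.5) + 11.0 = 21.25
anchor → Form K (Group 2): y = (12.5/5.8)(21.25 − 12.0) + 68.4 = 88.3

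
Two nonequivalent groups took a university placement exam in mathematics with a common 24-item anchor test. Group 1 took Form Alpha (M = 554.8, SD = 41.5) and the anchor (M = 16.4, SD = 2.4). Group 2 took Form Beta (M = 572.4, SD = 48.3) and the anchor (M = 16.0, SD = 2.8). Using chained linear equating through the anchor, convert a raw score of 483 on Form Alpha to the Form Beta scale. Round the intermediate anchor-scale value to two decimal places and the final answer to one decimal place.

507.7

Form Alpha → anchor (Group 1): v = (2.4/41.5)(483 − 554.8) + 16.4 = 12.25
anchor → Form Beta (Group 2): y = (48.3/2.8)(12.25 − 16.0) + 572.4 = 507.7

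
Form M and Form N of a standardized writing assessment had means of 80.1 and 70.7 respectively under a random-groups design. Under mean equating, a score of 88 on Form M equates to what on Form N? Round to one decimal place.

Mean equating: y = x + (M_Y − M_X) = 88 + (70.7 − 80.1) = 78.6

78.6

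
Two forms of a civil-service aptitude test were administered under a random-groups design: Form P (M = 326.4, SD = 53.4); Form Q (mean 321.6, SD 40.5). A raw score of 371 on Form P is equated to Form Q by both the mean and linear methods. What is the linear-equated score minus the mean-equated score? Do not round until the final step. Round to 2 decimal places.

-10.77

Mean-equated: 371 + (321.6 − 326.4) = 366.20
Linear-equated: (40.5/53.4)(371 − 326.4) + 321.6 = 355.426
Difference = 355.426 − 366.20 = -10.77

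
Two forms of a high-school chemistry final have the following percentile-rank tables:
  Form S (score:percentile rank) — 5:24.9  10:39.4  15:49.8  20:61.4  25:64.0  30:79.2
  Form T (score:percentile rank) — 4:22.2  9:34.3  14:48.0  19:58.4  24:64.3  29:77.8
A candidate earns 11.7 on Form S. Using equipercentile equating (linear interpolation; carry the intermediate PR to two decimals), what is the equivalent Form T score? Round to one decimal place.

PR of 11.7 on Form S: 39.4 + (11.7 − 10)/(15 − 10) × (49.8 − 39.4) = 42.94
On Form T, PR 42.94 falls between score 9 (PR 34.3) and 14 (PR 48.0).
Interpolate: 9 + (42.94 − 34.3)/(48.0 − 34.3) × (14 − 9) = 12.2

12.2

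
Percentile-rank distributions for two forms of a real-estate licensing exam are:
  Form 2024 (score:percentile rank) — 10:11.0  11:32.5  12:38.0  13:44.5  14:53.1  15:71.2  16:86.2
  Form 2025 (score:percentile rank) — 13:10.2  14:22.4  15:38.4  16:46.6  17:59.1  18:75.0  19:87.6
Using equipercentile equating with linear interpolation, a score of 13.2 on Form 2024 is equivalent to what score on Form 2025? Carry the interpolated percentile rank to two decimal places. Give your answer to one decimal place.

16.0

PR of 13.2 on Form 2024: 44.5 + (13.2 − 13)/(14 − 13) × (53.1 − 44.5) = 46.22
On Form 2025, PR 46.22 falls between score 15 (PR 38.4) and 16 (PR 46.6).
Interpolate: 15 + (46.22 − 38.4)/(46.6 − 38.4) × (16 − 15) = 16.0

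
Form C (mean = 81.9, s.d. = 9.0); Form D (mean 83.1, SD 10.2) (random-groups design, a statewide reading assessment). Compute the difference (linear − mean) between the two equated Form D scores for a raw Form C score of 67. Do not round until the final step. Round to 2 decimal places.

Mean-equated: 67 + (83.1 − 81.9) = 68.20
Linear-equated: (10.2/9.0)(67 − 81.9) + 83.1 = 66.213
Difference = 66.213 − 68.20 = -1.99

-1.99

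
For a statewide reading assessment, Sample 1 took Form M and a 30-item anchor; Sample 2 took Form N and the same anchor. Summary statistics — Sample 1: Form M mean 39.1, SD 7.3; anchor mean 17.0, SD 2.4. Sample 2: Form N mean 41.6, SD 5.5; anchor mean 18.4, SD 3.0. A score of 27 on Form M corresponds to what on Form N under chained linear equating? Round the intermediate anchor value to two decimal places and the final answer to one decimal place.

Form M → anchor (Sample 1): v = (2.4/7.3)(27 − 39.1) + 17.0 = 13.02
anchor → Form N (Sample 2): y = (5.5/3.0)(13.02 − 18.4) + 41.6 = 31.7

31.7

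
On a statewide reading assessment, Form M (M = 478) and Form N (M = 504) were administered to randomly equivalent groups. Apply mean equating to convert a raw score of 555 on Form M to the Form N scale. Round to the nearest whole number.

581

Mean equating: y = x + (M_Y − M_X) = 555 + (504 − 478) = 581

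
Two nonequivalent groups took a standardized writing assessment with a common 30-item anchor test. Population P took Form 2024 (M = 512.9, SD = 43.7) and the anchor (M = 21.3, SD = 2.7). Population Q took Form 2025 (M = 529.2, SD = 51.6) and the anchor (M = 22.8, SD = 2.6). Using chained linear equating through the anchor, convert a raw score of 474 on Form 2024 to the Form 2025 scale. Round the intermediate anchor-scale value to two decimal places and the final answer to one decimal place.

451.8

Form 2024 → anchor (Population P): v = (2.7/43.7)(474 − 512.9) + 21.3 = 18.90
anchor → Form 2025 (Population Q): y = (51.6/2.6)(18.90 − 22.8) + 529.2 = 451.8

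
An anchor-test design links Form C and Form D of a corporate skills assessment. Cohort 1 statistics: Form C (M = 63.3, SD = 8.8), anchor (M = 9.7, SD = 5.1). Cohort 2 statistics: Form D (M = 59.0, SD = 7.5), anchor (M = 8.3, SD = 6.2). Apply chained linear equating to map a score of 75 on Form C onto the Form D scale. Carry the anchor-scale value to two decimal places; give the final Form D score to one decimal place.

Form C → anchor (Cohort 1): v = (5.1/8.8)(75 − 63.3) + 9.7 = 16.48
anchor → Form D (Cohort 2): y = (7.5/6.2)(16.48 − 8.3) + 59.0 = 68.9

68.9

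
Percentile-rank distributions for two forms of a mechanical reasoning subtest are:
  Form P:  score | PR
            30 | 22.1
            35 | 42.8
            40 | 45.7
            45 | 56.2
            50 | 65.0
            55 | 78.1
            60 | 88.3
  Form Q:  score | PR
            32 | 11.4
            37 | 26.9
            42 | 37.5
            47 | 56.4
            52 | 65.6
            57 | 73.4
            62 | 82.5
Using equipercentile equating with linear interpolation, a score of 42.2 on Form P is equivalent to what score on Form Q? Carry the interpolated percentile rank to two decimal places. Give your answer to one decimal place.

PR of 42.2 on Form P: 45.7 + (42.2 − 40)/(45 − 40) × (56.2 − 45.7) = 50.32
On Form Q, PR 50.32 falls between score 42 (PR 37.5) and 47 (PR 56.4).
Interpolate: 42 + (50.32 − 37.5)/(56.4 − 37.5) × (47 − 42) = 45.4

45.4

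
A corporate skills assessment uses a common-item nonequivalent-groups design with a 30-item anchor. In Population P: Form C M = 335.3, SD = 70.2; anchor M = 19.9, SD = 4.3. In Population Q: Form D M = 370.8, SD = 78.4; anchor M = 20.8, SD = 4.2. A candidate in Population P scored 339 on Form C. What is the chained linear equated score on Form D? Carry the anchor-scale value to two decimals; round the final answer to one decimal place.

Form C → anchor (Population P): v = (4.3/70.2)(339 − 335.3) + 19.9 = 20.13
anchor → Form D (Population Q): y = (78.4/4.2)(20.13 − 20.8) + 370.8 = 358.3

358.3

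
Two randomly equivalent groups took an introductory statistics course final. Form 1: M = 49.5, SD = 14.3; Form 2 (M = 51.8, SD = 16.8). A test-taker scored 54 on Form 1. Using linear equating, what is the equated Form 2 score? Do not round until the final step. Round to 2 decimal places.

57.09

Linear equating: y = (SD_Y/SD_X)(x − M_X) + M_Y
y = (16.8/14.3)(54 − 49.5) + 51.8
y = 1.174825 × 4.5 + 51.8 = 5.2867 + 51.8 = 57.09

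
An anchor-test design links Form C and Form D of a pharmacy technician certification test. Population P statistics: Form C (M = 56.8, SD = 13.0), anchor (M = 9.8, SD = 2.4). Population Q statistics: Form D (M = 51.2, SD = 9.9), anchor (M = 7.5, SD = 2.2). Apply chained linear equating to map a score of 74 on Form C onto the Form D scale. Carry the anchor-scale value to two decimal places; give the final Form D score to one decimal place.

75.9

Form C → anchor (Population P): v = (2.4/13.0)(74 − 56.8) + 9.8 = 12.98
anchor → Form D (Population Q): y = (9.9/2.2)(12.98 − 7.5) + 51.2 = 75.9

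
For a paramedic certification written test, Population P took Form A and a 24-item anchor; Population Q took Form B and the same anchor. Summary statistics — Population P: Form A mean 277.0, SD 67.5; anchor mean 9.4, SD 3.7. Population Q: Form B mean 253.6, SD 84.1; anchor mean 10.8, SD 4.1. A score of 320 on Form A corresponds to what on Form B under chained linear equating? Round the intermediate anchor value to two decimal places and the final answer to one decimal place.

273.3

Form A → anchor (Population P): v = (3.7/67.5)(320 − 277.0) + 9.4 = 11.76
anchor → Form B (Population Q): y = (84.1/4.1)(11.76 − 10.8) + 253.6 = 273.3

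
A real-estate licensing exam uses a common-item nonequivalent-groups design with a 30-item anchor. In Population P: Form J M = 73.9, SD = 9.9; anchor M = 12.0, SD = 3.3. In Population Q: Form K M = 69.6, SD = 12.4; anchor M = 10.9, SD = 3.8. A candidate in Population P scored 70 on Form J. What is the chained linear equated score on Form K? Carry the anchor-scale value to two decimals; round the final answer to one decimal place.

68.9

Form J → anchor (Population P): v = (3.3/9.9)(70 − 73.9) + 12.0 = 10.70
anchor → Form K (Population Q): y = (12.4/3.8)(10.70 − 10.9) + 69.6 = 68.9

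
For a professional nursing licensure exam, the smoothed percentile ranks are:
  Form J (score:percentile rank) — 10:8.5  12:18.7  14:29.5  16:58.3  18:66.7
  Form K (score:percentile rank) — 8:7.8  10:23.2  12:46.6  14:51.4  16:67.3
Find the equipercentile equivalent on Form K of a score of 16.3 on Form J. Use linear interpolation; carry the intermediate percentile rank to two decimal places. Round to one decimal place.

PR of 16.3 on Form J: 58.3 + (16.3 − 16)/(18 − 16) × (66.7 − 58.3) = 59.56
On Form K, PR 59.56 falls between score 14 (PR 51.4) and 16 (PR 67.3).
Interpolate: 14 + (59.56 − 51.4)/(67.3 − 51.4) × (16 − 14) = 15.0

15.0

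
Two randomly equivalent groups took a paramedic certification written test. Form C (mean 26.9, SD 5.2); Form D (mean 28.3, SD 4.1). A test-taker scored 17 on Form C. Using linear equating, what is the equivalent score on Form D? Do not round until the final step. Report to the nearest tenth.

Linear equating: y = (SD_Y/SD_X)(x − M_X) + M_Y
y = (4.1/5.2)(17 − 26.9) + 28.3
y = 0.788462 × -9.9 + 28.3 = -7.8058 + 28.3 = 20.5

20.5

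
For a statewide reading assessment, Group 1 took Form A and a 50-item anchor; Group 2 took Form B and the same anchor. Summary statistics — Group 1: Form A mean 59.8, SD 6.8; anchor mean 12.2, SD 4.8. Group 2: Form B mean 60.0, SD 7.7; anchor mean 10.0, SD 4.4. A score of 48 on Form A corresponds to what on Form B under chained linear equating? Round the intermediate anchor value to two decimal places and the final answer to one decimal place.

49.3

Form A → anchor (Group 1): v = (4.8/6.8)(48 − 59.8) + 12.2 = 3.87
anchor → Form B (Group 2): y = (7.7/4.4)(3.87 − 10.0) + 60.0 = 49.3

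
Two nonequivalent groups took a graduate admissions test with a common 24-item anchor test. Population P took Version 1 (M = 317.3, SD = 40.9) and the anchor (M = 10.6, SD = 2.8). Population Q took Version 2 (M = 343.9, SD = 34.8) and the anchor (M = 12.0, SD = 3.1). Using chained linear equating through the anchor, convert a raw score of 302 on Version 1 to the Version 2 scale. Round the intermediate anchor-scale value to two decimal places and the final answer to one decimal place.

316.4

Version 1 → anchor (Population P): v = (2.8/40.9)(302 − 317.3) + 10.6 = 9.55
anchor → Version 2 (Population Q): y = (34.8/3.1)(9.55 − 12.0) + 343.9 = 316.4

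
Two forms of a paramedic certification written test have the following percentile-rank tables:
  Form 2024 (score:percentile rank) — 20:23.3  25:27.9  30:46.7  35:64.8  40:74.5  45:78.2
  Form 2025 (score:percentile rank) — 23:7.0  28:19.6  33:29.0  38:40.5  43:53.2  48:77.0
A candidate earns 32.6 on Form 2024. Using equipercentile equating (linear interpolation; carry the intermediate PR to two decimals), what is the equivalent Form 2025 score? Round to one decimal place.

43.6

PR of 32.6 on Form 2024: 46.7 + (32.6 − 30)/(35 − 30) × (64.8 − 46.7) = 56.11
On Form 2025, PR 56.11 falls between score 43 (PR 53.2) and 48 (PR 77.0).
Interpolate: 43 + (56.11 − 53.2)/(77.0 − 53.2) × (48 − 43) = 43.6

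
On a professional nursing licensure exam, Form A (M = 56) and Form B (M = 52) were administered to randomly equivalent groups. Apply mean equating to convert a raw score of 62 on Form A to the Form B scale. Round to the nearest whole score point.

Mean equating: y = x + (M_Y − M_X) = 62 + (52 − 56) = 58

58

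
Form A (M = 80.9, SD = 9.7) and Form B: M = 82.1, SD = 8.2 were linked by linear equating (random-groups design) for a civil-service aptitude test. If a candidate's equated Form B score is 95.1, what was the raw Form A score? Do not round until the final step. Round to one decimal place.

Invert y = (SD_Y/SD_X)(x − M_X) + M_Y:
x = (SD_X/SD_Y)(y − M_Y) + M_X = (9.7/8.2)(95.1 − 82.1) + 80.9
x = 1.182927 × 13.000 + 80.9 = 96.3

96.3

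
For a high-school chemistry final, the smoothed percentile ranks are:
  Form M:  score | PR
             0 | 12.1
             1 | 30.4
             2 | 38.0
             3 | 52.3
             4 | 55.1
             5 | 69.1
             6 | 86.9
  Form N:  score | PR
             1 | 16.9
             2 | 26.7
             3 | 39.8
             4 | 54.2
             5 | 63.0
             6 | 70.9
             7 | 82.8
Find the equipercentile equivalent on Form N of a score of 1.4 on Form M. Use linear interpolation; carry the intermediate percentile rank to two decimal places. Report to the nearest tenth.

2.5

PR of 1.4 on Form M: 30.4 + (1.4 − 1)/(2 − 1) × (38.0 − 30.4) = 33.44
On Form N, PR 33.44 falls between score 2 (PR 26.7) and 3 (PR 39.8).
Interpolate: 2 + (33.44 − 26.7)/(39.8 − 26.7) × (3 − 2) = 2.5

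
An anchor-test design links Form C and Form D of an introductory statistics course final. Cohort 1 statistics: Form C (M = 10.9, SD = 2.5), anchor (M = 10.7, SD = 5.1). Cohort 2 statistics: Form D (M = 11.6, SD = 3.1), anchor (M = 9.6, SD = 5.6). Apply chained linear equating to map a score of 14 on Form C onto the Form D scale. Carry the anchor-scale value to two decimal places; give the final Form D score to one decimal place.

15.7

Form C → anchor (Cohort 1): v = (5.1/2.5)(14 − 10.9) + 10.7 = 17.02
anchor → Form D (Cohort 2): y = (3.1/5.6)(17.02 − 9.6) + 11.6 = 15.7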